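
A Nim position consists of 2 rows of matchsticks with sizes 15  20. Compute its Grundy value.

Compute the nim-sum pairwise:
15 ^ 20 = 27

27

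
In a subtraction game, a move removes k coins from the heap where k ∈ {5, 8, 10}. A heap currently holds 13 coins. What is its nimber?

Compute g(0), g(1), … for moves {5, 8, 10}:
k:     0  1  2  3  4  5  6  7  8  9 10 11 12 13
g(k):  0  0  0  0  0  1  1  1  1  1  2  2  2  2
So g(13) = 2.

2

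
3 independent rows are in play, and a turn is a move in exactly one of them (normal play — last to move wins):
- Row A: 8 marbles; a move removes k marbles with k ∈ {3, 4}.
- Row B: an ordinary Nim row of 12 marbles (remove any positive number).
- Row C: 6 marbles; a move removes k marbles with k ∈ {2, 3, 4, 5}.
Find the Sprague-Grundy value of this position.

Build the Grundy sequence for row A with g(k) = mex{g(k−s) : s ∈ {3, 4}, s ≤ k}:
g(0) = mex{} = 0
g(1) = mex{} = 0
g(2) = mex{} = 0
g(3) = mex{0} = 1
g(4) = mex{0} = 1
g(5) = mex{0} = 1
g(6) = mex{0,1} = 2
g(7) = mex{1} = 0
g(8) = mex{1} = 0
So g(8) = 0.
Row B is a plain Nim row of size 12, so its Grundy value is 12.
For row C, compute g(0), g(1), … with moves {2, 3, 4, 5}:
g(0) = mex{} = 0
g(1) = mex{} = 0
g(2) = mex{0} = 1
g(3) = mex{0} = 1
g(4) = mex{0,1} = 2
g(5) = mex{0,1} = 2
g(6) = mex{0,1,2} = 3
So g(6) = 3.
By the Sprague-Grundy theorem, the Grundy value of a sum of independent games is the XOR of the component values.
Combined value = 0 XOR 12 XOR 3 = 15.

15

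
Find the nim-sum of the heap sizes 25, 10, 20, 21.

18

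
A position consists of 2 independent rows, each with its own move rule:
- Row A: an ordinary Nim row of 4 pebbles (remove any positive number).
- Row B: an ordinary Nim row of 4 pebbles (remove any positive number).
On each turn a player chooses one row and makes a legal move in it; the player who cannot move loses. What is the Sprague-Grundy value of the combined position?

Row A is a plain Nim row of size 4, so its Grundy value is 4.
Row B is a plain Nim row of size 4, so its Grundy value is 4.
By the Sprague-Grundy theorem, the Grundy value of a sum of independent games is the XOR of the component values.
Combined value = 4 ⊕ 4 = 0.

0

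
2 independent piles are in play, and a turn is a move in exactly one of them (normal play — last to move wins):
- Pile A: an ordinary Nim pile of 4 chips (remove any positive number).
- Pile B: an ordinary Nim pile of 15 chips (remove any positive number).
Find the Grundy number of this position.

11

Pile A is a plain Nim pile of size 4, so its Grundy value is 4.
Pile B is a plain Nim pile of size 15, so its Grundy value is 15.
The value of a disjunctive sum is the nim-sum of the parts.
Combined value = 4 ⊕ 15 = 11.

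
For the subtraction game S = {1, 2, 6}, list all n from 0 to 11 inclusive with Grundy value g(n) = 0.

0, 3, 7, 10

Grundy values for subtraction set {1, 2, 6}:
g(0) = mex{} = 0
g(1) = mex{0} = 1
g(2) = mex{0,1} = 2
g(3) = mex{1,2} = 0
g(4) = mex{0,2} = 1
g(5) = mex{0,1} = 2
g(6) = mex{0,1,2} = 3
g(7) = mex{1,2,3} = 0
g(8) = mex{0,2,3} = 1
g(9) = mex{0,1} = 2
g(10) = mex{1,2} = 0
g(11) = mex{0,2} = 1
The P-positions (g = 0) in 0..11 are 0, 3, 7, 10.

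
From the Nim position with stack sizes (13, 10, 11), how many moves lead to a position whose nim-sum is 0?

Compute the nim-sum pairwise:
13 ^ 10 = 7
7 ^ 11 = 12
The overall nim-sum is X = 12. A stack of size p has a winning move iff p XOR X < p (reduce it to p XOR X).
  13: 13 XOR 12 = 1 < 13 — winning move (to 1).
  10: 10 XOR 12 = 6 < 10 — winning move (to 6).
  11: 11 XOR 12 = 7 < 11 — winning move (to 7).
That gives 3 winning moves.

3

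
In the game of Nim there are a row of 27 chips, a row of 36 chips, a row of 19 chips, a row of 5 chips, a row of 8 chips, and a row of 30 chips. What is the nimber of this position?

63

In binary:
  011011  (27)
  100100  (36)
  010011  (19)
  000101  (5)
  001000  (8)
  011110  (30)
  ------
  111111  (63)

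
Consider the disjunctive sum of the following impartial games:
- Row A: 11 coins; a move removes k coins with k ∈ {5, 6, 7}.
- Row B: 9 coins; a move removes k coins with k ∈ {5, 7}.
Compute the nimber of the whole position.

3

Grundy values for row A (subtraction set {5, 6, 7}):
k:     0  1  2  3  4  5  6  7  8  9 10 11
g(k):  0  0  0  0  0  1  1  1  1  1  2  2
So g(11) = 2.
Grundy values for row B (subtraction set {5, 7}):
g(0) = mex{} = 0
g(1) = mex{} = 0
g(2) = mex{} = 0
g(3) = mex{} = 0
g(4) = mex{} = 0
g(5) = mex{0} = 1
g(6) = mex{0} = 1
g(7) = mex{0} = 1
g(8) = mex{0} = 1
g(9) = mex{0} = 1
So g(9) = 1.
The value of a disjunctive sum is the nim-sum of the parts.
Combined value = 2 XOR 1 = 3.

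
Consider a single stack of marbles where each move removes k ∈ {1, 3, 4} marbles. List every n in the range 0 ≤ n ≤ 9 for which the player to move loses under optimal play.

0, 2, 7, 9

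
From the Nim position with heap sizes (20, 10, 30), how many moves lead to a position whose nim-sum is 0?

0

Compute the nim-sum pairwise:
20 XOR 10 = 30
30 XOR 30 = 0
The nim-sum is already 0, so every move leaves a nonzero nim-sum — there are no winning moves.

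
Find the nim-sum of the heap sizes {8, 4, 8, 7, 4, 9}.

14

In binary:
  1000  (8)
  0100  (4)
  1000  (8)
  0111  (7)
  0100  (4)
  1001  (9)
  ----
  1110  (14)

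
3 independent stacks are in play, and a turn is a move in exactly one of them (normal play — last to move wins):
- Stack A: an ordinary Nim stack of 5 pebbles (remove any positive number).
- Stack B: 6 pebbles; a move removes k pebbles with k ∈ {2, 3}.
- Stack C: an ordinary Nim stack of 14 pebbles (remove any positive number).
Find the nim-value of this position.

Stack A is a plain Nim stack of size 5, so its Grundy value is 5.
Build the Grundy sequence for stack B with g(k) = mex{g(k−s) : s ∈ {2, 3}, s ≤ k}:
k:     0  1  2  3  4  5  6
g(k):  0  0  1  1  2  0  0
So g(6) = 0.
Stack C is a plain Nim stack of size 14, so its Grundy value is 14.
The value of a disjunctive sum is the nim-sum of the parts.
Combined value = 5 XOR 0 XOR 14 = 11.

11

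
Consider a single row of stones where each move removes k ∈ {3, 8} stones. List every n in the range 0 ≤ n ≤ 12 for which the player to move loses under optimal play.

Grundy values for subtraction set {3, 8}:
k:     0  1  2  3  4  5  6  7  8  9 10 11 12
g(k):  0  0  0  1  1  1  0  0  2  1  1  0  0
The P-positions (g = 0) in 0..12 are 0, 1, 2, 6, 7, 11, 12.

0, 1, 2, 6, 7, 11, 12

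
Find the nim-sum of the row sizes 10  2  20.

28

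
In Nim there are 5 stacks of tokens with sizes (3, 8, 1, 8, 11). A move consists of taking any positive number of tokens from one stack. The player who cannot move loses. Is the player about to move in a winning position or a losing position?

Winning position

Write each in binary and XOR column by column:
  0011  (3)
  1000  (8)
  0001  (1)
  1000  (8)
  1011  (11)
  ----
  1001  (9)
The nim-sum is 9 ≠ 0, so this is an N-position: the player to move can win.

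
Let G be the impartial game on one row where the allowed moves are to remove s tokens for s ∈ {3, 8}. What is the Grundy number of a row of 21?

Grundy values for subtraction set {3, 8}:
k:     0  1  2  3  4  5  6  7  8  9 10 11 12 13 14 15 16 17 18 19 20 21
g(k):  0  0  0  1  1  1  0  0  2  1  1  0  0  0  1  1  1  0  0  2  1  1
So g(21) = 1.

1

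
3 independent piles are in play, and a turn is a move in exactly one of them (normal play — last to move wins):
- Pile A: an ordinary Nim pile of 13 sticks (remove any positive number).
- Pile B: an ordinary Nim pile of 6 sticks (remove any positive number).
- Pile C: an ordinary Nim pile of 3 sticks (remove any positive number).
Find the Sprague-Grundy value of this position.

8

Pile A is a plain Nim pile of size 13, so its Grundy value is 13.
Pile B is a plain Nim pile of size 6, so its Grundy value is 6.
Pile C is a plain Nim pile of size 3, so its Grundy value is 3.
The value of a disjunctive sum is the nim-sum of the parts.
Combined value = 13 ⊕ 6 ⊕ 3 = 8.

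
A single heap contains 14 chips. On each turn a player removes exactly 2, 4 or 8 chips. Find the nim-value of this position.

1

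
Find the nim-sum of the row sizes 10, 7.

Nim-sum: 10 ^ 7 = 13.

13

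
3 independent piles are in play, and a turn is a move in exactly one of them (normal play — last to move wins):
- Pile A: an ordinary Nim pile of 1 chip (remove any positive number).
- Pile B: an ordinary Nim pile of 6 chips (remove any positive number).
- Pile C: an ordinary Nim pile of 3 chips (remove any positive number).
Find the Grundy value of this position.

4

Pile A is a plain Nim pile of size 1, so its Grundy value is 1.
Pile B is a plain Nim pile of size 6, so its Grundy value is 6.
Pile C is a plain Nim pile of size 3, so its Grundy value is 3.
By the Sprague-Grundy theorem, the Grundy value of a sum of independent games is the XOR of the component values.
Combined value = 1 ⊕ 6 ⊕ 3 = 4.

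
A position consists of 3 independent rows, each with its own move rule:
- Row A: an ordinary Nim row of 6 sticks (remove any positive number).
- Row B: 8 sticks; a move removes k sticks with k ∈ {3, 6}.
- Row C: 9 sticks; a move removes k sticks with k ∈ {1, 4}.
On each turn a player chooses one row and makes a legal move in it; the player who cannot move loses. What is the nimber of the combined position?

6

Row A is a plain Nim row of size 6, so its Grundy value is 6.
For row B, compute g(0), g(1), … with moves {3, 6}:
g(0) = mex{} = 0
g(1) = mex{} = 0
g(2) = mex{} = 0
g(3) = mex{0} = 1
g(4) = mex{0} = 1
g(5) = mex{0} = 1
g(6) = mex{0,1} = 2
g(7) = mex{0,1} = 2
g(8) = mex{0,1} = 2
So g(8) = 2.
Grundy values for row C (subtraction set {1, 4}):
g(0) = mex{} = 0
g(1) = mex{0} = 1
g(2) = mex{1} = 0
g(3) = mex{0} = 1
g(4) = mex{0,1} = 2
g(5) = mex{1,2} = 0
g(6) = mex{0} = 1
g(7) = mex{1} = 0
g(8) = mex{0,2} = 1
g(9) = mex{0,1} = 2
So g(9) = 2.
By the Sprague-Grundy theorem, the Grundy value of a sum of independent games is the XOR of the component values.
Combined value = 6 ⊕ 2 ⊕ 2 = 6.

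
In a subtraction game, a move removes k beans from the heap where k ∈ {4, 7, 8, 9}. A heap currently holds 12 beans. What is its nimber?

Grundy values for subtraction set {4, 7, 8, 9}:
k:     0  1  2  3  4  5  6  7  8  9 10 11 12
g(k):  0  0  0  0  1  1  1  1  2  2  2  2  3
So g(12) = 3.

3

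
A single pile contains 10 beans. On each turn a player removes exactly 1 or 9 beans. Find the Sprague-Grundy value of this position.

0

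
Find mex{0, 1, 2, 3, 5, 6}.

The values 0, 1, 2, 3 are all present; 4 is the first non-negative integer missing from the set.

4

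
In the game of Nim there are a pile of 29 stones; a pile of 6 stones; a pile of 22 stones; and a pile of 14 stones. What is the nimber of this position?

3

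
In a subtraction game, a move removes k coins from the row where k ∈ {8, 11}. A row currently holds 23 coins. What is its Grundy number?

Grundy values for subtraction set {8, 11}:
k:     0  1  2  3  4  5  6  7  8  9 10 11 12 13 14 15 16 17 18 19 20 21 22 23
g(k):  0  0  0  0  0  0  0  0  1  1  1  1  1  1  1  1  2  2  2  0  0  0  0  0
So g(23) = 0.

0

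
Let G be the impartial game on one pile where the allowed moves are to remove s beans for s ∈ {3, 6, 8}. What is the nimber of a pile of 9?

3

Grundy values for subtraction set {3, 6, 8}:
k:     0  1  2  3  4  5  6  7  8  9
g(k):  0  0  0  1  1  1  2  2  2  3
So g(9) = 3.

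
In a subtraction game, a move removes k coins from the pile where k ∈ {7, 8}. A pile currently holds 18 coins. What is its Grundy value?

0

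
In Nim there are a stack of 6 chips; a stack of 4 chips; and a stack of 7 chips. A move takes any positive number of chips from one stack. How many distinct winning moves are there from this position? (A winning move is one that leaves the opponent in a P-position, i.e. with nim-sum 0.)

Compute the nim-sum pairwise:
6 ^ 4 = 2
2 ^ 7 = 5
The overall nim-sum is X = 5. A stack of size p has a winning move iff p XOR X < p (reduce it to p XOR X).
  6: 6 XOR 5 = 3 < 6 — winning move (to 3).
  4: 4 XOR 5 = 1 < 4 — winning move (to 1).
  7: 7 XOR 5 = 2 < 7 — winning move (to 2).
That gives 3 winning moves.

3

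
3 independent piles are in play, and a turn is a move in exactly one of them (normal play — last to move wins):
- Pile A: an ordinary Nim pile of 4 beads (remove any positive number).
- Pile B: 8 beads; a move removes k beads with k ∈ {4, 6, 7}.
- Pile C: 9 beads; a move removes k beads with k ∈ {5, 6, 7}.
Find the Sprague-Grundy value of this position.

7

Pile A is a plain Nim pile of size 4, so its Grundy value is 4.
Grundy values for pile B (subtraction set {4, 6, 7}):
k:     0  1  2  3  4  5  6  7  8
g(k):  0  0  0  0  1  1  1  1  2
So g(8) = 2.
Build the Grundy sequence for pile C with g(k) = mex{g(k−s) : s ∈ {5, 6, 7}, s ≤ k}:
k:     0  1  2  3  4  5  6  7  8  9
g(k):  0  0  0  0  0  1  1  1  1  1
So g(9) = 1.
The value of a disjunctive sum is the nim-sum of the parts.
Combined value = 4 XOR 2 XOR 1 = 7.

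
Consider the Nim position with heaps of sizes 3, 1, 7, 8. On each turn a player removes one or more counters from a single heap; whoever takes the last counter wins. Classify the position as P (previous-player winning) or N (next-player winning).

Nim-sum: 3 ⊕ 1 ⊕ 7 ⊕ 8 = 13.
The nim-sum is 13 ≠ 0, so this is an N-position: the player to move can win.

N-position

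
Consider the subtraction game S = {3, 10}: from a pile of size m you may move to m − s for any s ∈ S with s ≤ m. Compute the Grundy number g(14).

Grundy values for subtraction set {3, 10}:
g(0) = mex{} = 0
g(1) = mex{} = 0
g(2) = mex{} = 0
g(3) = mex{0} = 1
g(4) = mex{0} = 1
g(5) = mex{0} = 1
g(6) = mex{1} = 0
g(7) = mex{1} = 0
g(8) = mex{1} = 0
g(9) = mex{0} = 1
g(10) = mex{0} = 1
g(11) = mex{0} = 1
g(12) = mex{0,1} = 2
g(13) = mex{1} = 0
g(14) = mex{1} = 0
So g(14) = 0.

0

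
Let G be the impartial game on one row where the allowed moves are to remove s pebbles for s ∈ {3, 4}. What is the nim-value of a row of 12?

Grundy values for subtraction set {3, 4}:
k:     0  1  2  3  4  5  6  7  8  9 10 11 12
g(k):  0  0  0  1  1  1  2  0  0  0  1  1  1
So g(12) = 1.

1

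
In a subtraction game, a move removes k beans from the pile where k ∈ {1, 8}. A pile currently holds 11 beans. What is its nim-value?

0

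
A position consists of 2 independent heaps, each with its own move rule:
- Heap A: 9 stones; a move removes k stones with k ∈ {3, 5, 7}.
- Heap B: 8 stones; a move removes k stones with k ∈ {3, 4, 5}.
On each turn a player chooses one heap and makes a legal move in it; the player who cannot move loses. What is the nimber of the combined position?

3

For heap A, compute g(0), g(1), … with moves {3, 5, 7}:
k:     0  1  2  3  4  5  6  7  8  9
g(k):  0  0  0  1  1  1  2  2  2  3
So g(9) = 3.
Grundy values for heap B (subtraction set {3, 4, 5}):
k:     0  1  2  3  4  5  6  7  8
g(k):  0  0  0  1  1  1  2  2  0
So g(8) = 0.
By the Sprague-Grundy theorem, the Grundy value of a sum of independent games is the XOR of the component values.
Combined value = 3 ⊕ 0 = 3.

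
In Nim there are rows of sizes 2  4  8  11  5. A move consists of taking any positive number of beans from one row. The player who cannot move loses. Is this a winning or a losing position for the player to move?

Losing position

Compute the nim-sum pairwise:
2 XOR 4 = 6
6 XOR 8 = 14
14 XOR 11 = 5
5 XOR 5 = 0
The nim-sum is 0, so this is a P-position: the player to move is in a losing position under optimal play.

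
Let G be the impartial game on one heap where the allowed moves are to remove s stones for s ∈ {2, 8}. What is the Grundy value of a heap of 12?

Build the Grundy sequence with g(k) = mex{g(k−s) : s ∈ {2, 8}, s ≤ k}:
k:     0  1  2  3  4  5  6  7  8  9 10 11 12
g(k):  0  0  1  1  0  0  1  1  2  2  0  0  1
So g(12) = 1.

1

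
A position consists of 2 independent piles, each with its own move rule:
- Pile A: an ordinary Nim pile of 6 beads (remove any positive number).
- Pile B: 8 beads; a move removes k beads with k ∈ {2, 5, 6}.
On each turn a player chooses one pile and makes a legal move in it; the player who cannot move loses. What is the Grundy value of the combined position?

6

Pile A is a plain Nim pile of size 6, so its Grundy value is 6.
Build the Grundy sequence for pile B with g(k) = mex{g(k−s) : s ∈ {2, 5, 6}, s ≤ k}:
g(0) = mex{} = 0
g(1) = mex{} = 0
g(2) = mex{0} = 1
g(3) = mex{0} = 1
g(4) = mex{1} = 0
g(5) = mex{0,1} = 2
g(6) = mex{0} = 1
g(7) = mex{0,1,2} = 3
g(8) = mex{1} = 0
So g(8) = 0.
The value of a disjunctive sum is the nim-sum of the parts.
Combined value = 6 XOR 0 = 6.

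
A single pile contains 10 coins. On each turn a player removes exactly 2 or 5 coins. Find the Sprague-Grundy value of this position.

Compute g(0), g(1), … for moves {2, 5}:
k:     0  1  2  3  4  5  6  7  8  9 10
g(k):  0  0  1  1  0  2  1  0  0  1  1
So g(10) = 1.

1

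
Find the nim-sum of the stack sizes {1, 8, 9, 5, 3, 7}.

1

In binary:
  0001  (1)
  1000  (8)
  1001  (9)
  0101  (5)
  0011  (3)
  0111  (7)
  ----
  0001  (1)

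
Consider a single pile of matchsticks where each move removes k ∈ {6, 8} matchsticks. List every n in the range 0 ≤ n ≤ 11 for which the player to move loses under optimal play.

0, 1, 2, 3, 4, 5

Compute g(0), g(1), … for moves {6, 8}:
g(0) = mex{} = 0
g(1) = mex{} = 0
g(2) = mex{} = 0
g(3) = mex{} = 0
g(4) = mex{} = 0
g(5) = mex{} = 0
g(6) = mex{0} = 1
g(7) = mex{0} = 1
g(8) = mex{0} = 1
g(9) = mex{0} = 1
g(10) = mex{0} = 1
g(11) = mex{0} = 1
The P-positions (g = 0) in 0..11 are 0, 1, 2, 3, 4, 5.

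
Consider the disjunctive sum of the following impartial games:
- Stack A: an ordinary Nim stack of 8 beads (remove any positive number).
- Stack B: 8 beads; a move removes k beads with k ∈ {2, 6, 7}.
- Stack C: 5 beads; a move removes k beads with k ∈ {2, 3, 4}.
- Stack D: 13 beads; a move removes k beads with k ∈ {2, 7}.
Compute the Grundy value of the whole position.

8

Stack A is a plain Nim stack of size 8, so its Grundy value is 8.
Build the Grundy sequence for stack B with g(k) = mex{g(k−s) : s ∈ {2, 6, 7}, s ≤ k}:
g(0) = mex{} = 0
g(1) = mex{} = 0
g(2) = mex{0} = 1
g(3) = mex{0} = 1
g(4) = mex{1} = 0
g(5) = mex{1} = 0
g(6) = mex{0} = 1
g(7) = mex{0} = 1
g(8) = mex{0,1} = 2
So g(8) = 2.
Build the Grundy sequence for stack C with g(k) = mex{g(k−s) : s ∈ {2, 3, 4}, s ≤ k}:
k:     0  1  2  3  4  5
g(k):  0  0  1  1  2  2
So g(5) = 2.
For stack D, compute g(0), g(1), … with moves {2, 7}:
g(0) = mex{} = 0
g(1) = mex{} = 0
g(2) = mex{0} = 1
g(3) = mex{0} = 1
g(4) = mex{1} = 0
g(5) = mex{1} = 0
g(6) = mex{0} = 1
g(7) = mex{0} = 1
g(8) = mex{0,1} = 2
g(9) = mex{1} = 0
g(10) = mex{1,2} = 0
g(11) = mex{0} = 1
g(12) = mex{0} = 1
g(13) = mex{1} = 0
So g(13) = 0.
The value of a disjunctive sum is the nim-sum of the parts.
Combined value = 8 ⊕ 2 ⊕ 2 ⊕ 0 = 8.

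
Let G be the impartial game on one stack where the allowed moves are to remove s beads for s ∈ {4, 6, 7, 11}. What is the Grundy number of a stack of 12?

3

Build the Grundy sequence with g(k) = mex{g(k−s) : s ∈ {4, 6, 7, 11}, s ≤ k}:
k:     0  1  2  3  4  5  6  7  8  9 10 11 12
g(k):  0  0  0  0  1  1  1  1  2  2  2  2  3
So g(12) = 3.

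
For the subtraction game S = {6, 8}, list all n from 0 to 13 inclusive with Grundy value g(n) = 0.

Grundy values for subtraction set {6, 8}:
k:     0  1  2  3  4  5  6  7  8  9 10 11 12 13
g(k):  0  0  0  0  0  0  1  1  1  1  1  1  2  2
The P-positions (g = 0) in 0..13 are 0, 1, 2, 3, 4, 5.

0, 1, 2, 3, 4, 5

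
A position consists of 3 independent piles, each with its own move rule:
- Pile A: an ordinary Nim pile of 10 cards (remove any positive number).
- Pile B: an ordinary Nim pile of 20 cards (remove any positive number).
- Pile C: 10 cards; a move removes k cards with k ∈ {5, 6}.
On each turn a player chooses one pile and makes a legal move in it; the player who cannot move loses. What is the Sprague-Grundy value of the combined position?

28

Pile A is a plain Nim pile of size 10, so its Grundy value is 10.
Pile B is a plain Nim pile of size 20, so its Grundy value is 20.
Build the Grundy sequence for pile C with g(k) = mex{g(k−s) : s ∈ {5, 6}, s ≤ k}:
k:     0  1  2  3  4  5  6  7  8  9 10
g(k):  0  0  0  0  0  1  1  1  1  1  2
So g(10) = 2.
The value of a disjunctive sum is the nim-sum of the parts.
Combined value = 10 ⊕ 20 ⊕ 2 = 28.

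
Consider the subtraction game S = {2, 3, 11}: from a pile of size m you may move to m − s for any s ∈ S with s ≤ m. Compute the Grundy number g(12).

Compute g(0), g(1), … for moves {2, 3, 11}:
g(0) = mex{} = 0
g(1) = mex{} = 0
g(2) = mex{0} = 1
g(3) = mex{0} = 1
g(4) = mex{0,1} = 2
g(5) = mex{1} = 0
g(6) = mex{1,2} = 0
g(7) = mex{0,2} = 1
g(8) = mex{0} = 1
g(9) = mex{0,1} = 2
g(10) = mex{1} = 0
g(11) = mex{0,1,2} = 3
g(12) = mex{0,2} = 1
So g(12) = 1.

1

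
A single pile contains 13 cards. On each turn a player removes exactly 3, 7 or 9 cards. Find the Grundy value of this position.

Compute g(0), g(1), … for moves {3, 7, 9}:
k:     0  1  2  3  4  5  6  7  8  9 10 11 12 13
g(k):  0  0  0  1  1  1  0  2  2  1  3  3  0  2
So g(13) = 2.

2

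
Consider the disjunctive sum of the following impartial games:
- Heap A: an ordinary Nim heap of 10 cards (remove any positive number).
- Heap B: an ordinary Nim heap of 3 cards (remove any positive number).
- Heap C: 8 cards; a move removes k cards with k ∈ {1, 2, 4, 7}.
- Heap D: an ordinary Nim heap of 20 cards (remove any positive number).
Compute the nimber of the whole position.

31

Heap A is a plain Nim heap of size 10, so its Grundy value is 10.
Heap B is a plain Nim heap of size 3, so its Grundy value is 3.
Build the Grundy sequence for heap C with g(k) = mex{g(k−s) : s ∈ {1, 2, 4, 7}, s ≤ k}:
g(0) = mex{} = 0
g(1) = mex{0} = 1
g(2) = mex{0,1} = 2
g(3) = mex{1,2} = 0
g(4) = mex{0,2} = 1
g(5) = mex{0,1} = 2
g(6) = mex{1,2} = 0
g(7) = mex{0,2} = 1
g(8) = mex{0,1} = 2
So g(8) = 2.
Heap D is a plain Nim heap of size 20, so its Grundy value is 20.
The value of a disjunctive sum is the nim-sum of the parts.
Combined value = 10 XOR 3 XOR 2 XOR 20 = 31.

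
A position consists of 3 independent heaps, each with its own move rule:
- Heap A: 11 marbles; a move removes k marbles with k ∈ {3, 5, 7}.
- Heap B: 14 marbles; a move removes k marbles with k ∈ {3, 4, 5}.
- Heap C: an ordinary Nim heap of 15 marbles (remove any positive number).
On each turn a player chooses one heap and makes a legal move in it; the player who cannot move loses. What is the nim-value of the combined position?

Grundy values for heap A (subtraction set {3, 5, 7}):
g(0) = mex{} = 0
g(1) = mex{} = 0
g(2) = mex{} = 0
g(3) = mex{0} = 1
g(4) = mex{0} = 1
g(5) = mex{0} = 1
g(6) = mex{0,1} = 2
g(7) = mex{0,1} = 2
g(8) = mex{0,1} = 2
g(9) = mex{0,1,2} = 3
g(10) = mex{1,2} = 0
g(11) = mex{1,2} = 0
So g(11) = 0.
For heap B, compute g(0), g(1), … with moves {3, 4, 5}:
g(0) = mex{} = 0
g(1) = mex{} = 0
g(2) = mex{} = 0
g(3) = mex{0} = 1
g(4) = mex{0} = 1
g(5) = mex{0} = 1
g(6) = mex{0,1} = 2
g(7) = mex{0,1} = 2
g(8) = mex{1} = 0
g(9) = mex{1,2} = 0
g(10) = mex{1,2} = 0
g(11) = mex{0,2} = 1
g(12) = mex{0,2} = 1
g(13) = mex{0} = 1
g(14) = mex{0,1} = 2
So g(14) = 2.
Heap C is a plain Nim heap of size 15, so its Grundy value is 15.
By the Sprague-Grundy theorem, the Grundy value of a sum of independent games is the XOR of the component values.
Combined value = 0 XOR 2 XOR 15 = 13.

13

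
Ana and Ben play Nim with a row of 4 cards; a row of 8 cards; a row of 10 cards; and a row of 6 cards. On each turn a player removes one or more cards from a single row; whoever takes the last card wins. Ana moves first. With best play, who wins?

Ben wins

In binary:
  0100  (4)
  1000  (8)
  1010  (10)
  0110  (6)
  ----
  0000  (0)
The nim-sum is 0, so this is a P-position: the player to move is in a losing position under optimal play; Ana is about to move from it and so loses — Ben wins.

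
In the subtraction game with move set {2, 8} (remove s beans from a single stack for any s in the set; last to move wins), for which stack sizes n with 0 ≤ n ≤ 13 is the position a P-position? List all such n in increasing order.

Build the Grundy sequence with g(k) = mex{g(k−s) : s ∈ {2, 8}, s ≤ k}:
k:     0  1  2  3  4  5  6  7  8  9 10 11 12 13
g(k):  0  0  1  1  0  0  1  1  2  2  0  0  1  1
The P-positions (g = 0) in 0..13 are 0, 1, 4, 5, 10, 11.

0, 1, 4, 5, 10, 11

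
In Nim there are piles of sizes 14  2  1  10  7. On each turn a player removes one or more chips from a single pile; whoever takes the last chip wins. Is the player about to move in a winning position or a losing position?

Bitwise XOR of the heap sizes:
  1110  (14)
  0010  (2)
  0001  (1)
  1010  (10)
  0111  (7)
  ----
  0000  (0)
The nim-sum is 0, so this is a P-position: the player to move is in a losing position under optimal play.

Losing position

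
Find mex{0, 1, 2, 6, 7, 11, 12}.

The values 0, 1, 2 are all present; 3 is the first non-negative integer missing from the set.

3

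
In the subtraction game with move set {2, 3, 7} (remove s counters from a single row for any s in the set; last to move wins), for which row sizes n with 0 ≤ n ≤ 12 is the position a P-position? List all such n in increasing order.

0, 1, 5, 6, 10, 11

Build the Grundy sequence with g(k) = mex{g(k−s) : s ∈ {2, 3, 7}, s ≤ k}:
k:     0  1  2  3  4  5  6  7  8  9 10 11 12
g(k):  0  0  1  1  2  0  0  1  1  2  0  0  1
The P-positions (g = 0) in 0..12 are 0, 1, 5, 6, 10, 11.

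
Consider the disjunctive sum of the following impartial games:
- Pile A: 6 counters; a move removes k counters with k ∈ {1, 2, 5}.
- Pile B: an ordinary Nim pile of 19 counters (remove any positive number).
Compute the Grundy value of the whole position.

19

Build the Grundy sequence for pile A with g(k) = mex{g(k−s) : s ∈ {1, 2, 5}, s ≤ k}:
k:     0  1  2  3  4  5  6
g(k):  0  1  2  0  1  2  0
So g(6) = 0.
Pile B is a plain Nim pile of size 19, so its Grundy value is 19.
By the Sprague-Grundy theorem, the Grundy value of a sum of independent games is the XOR of the component values.
Combined value = 0 XOR 19 = 19.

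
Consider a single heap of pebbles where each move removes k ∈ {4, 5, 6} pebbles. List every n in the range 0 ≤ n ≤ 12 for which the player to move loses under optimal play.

Compute g(0), g(1), … for moves {4, 5, 6}:
k:     0  1  2  3  4  5  6  7  8  9 10 11 12
g(k):  0  0  0  0  1  1  1  1  2  2  0  0  0
The P-positions (g = 0) in 0..12 are 0, 1, 2, 3, 10, 11, 12.

0, 1, 2, 3, 10, 11, 12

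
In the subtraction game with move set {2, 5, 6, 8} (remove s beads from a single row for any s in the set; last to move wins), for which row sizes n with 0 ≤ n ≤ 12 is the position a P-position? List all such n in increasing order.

0, 1, 4, 11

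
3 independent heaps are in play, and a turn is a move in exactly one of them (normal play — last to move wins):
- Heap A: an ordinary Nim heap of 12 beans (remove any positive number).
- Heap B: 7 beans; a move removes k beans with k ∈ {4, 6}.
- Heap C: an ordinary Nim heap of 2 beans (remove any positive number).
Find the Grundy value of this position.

15

Heap A is a plain Nim heap of size 12, so its Grundy value is 12.
Build the Grundy sequence for heap B with g(k) = mex{g(k−s) : s ∈ {4, 6}, s ≤ k}:
k:     0  1  2  3  4  5  6  7
g(k):  0  0  0  0  1  1  1  1
So g(7) = 1.
Heap C is a plain Nim heap of size 2, so its Grundy value is 2.
The value of a disjunctive sum is the nim-sum of the parts.
Combined value = 12 XOR 1 XOR 2 = 15.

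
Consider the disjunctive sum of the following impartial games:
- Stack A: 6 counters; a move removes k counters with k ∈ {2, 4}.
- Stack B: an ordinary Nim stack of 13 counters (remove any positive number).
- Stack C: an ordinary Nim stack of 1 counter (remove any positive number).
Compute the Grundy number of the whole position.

12

Build the Grundy sequence for stack A with g(k) = mex{g(k−s) : s ∈ {2, 4}, s ≤ k}:
k:     0  1  2  3  4  5  6
g(k):  0  0  1  1  2  2  0
So g(6) = 0.
Stack B is a plain Nim stack of size 13, so its Grundy value is 13.
Stack C is a plain Nim stack of size 1, so its Grundy value is 1.
By the Sprague-Grundy theorem, the Grundy value of a sum of independent games is the XOR of the component values.
Combined value = 0 ⊕ 13 ⊕ 1 = 12.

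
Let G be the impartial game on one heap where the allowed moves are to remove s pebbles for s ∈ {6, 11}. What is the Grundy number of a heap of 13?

Grundy values for subtraction set {6, 11}:
g(0) = mex{} = 0
g(1) = mex{} = 0
g(2) = mex{} = 0
g(3) = mex{} = 0
g(4) = mex{} = 0
g(5) = mex{} = 0
g(6) = mex{0} = 1
g(7) = mex{0} = 1
g(8) = mex{0} = 1
g(9) = mex{0} = 1
g(10) = mex{0} = 1
g(11) = mex{0} = 1
g(12) = mex{0,1} = 2
g(13) = mex{0,1} = 2
So g(13) = 2.

2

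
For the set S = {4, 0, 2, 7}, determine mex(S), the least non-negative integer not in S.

1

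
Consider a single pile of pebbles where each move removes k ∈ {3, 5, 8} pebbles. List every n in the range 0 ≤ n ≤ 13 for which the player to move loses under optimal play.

0, 1, 2, 11, 12, 13

Compute g(0), g(1), … for moves {3, 5, 8}:
k:     0  1  2  3  4  5  6  7  8  9 10 11 12 13
g(k):  0  0  0  1  1  1  2  2  2  3  3  0  0  0
The P-positions (g = 0) in 0..13 are 0, 1, 2, 11, 12, 13.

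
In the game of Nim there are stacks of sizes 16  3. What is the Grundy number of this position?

19

Compute the nim-sum pairwise:
16 XOR 3 = 19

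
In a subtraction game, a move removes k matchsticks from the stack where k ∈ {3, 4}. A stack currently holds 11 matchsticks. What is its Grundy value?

Grundy values for subtraction set {3, 4}:
g(0) = mex{} = 0
g(1) = mex{} = 0
g(2) = mex{} = 0
g(3) = mex{0} = 1
g(4) = mex{0} = 1
g(5) = mex{0} = 1
g(6) = mex{0,1} = 2
g(7) = mex{1} = 0
g(8) = mex{1} = 0
g(9) = mex{1,2} = 0
g(10) = mex{0,2} = 1
g(11) = mex{0} = 1
So g(11) = 1.

1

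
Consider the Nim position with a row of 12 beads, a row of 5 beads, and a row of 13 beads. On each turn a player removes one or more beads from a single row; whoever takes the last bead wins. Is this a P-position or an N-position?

Nim-sum: 12 XOR 5 XOR 13 = 4.
The nim-sum is 4 ≠ 0, so this is an N-position: the player to move can win.

N-position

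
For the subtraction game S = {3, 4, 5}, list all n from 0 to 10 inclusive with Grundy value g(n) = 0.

Compute g(0), g(1), … for moves {3, 4, 5}:
g(0) = mex{} = 0
g(1) = mex{} = 0
g(2) = mex{} = 0
g(3) = mex{0} = 1
g(4) = mex{0} = 1
g(5) = mex{0} = 1
g(6) = mex{0,1} = 2
g(7) = mex{0,1} = 2
g(8) = mex{1} = 0
g(9) = mex{1,2} = 0
g(10) = mex{1,2} = 0
The P-positions (g = 0) in 0..10 are 0, 1, 2, 8, 9, 10.

0, 1, 2, 8, 9, 10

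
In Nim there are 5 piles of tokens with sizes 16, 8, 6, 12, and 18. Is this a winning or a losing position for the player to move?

Losing position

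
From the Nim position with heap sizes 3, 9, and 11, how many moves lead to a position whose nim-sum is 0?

Bitwise XOR of the heap sizes:
  0011  (3)
  1001  (9)
  1011  (11)
  ----
  0001  (1)
The overall nim-sum is X = 1. A heap of size p has a winning move iff p XOR X < p (reduce it to p XOR X).
  3: 3 XOR 1 = 2 < 3 — winning move (to 2).
  9: 9 XOR 1 = 8 < 9 — winning move (to 8).
  11: 11 XOR 1 = 10 < 11 — winning move (to 10).
That gives 3 winning moves.

3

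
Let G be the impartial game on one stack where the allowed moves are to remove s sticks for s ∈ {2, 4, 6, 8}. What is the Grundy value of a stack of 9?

Build the Grundy sequence with g(k) = mex{g(k−s) : s ∈ {2, 4, 6, 8}, s ≤ k}:
k:     0  1  2  3  4  5  6  7  8  9
g(k):  0  0  1  1  2  2  3  3  4  4
So g(9) = 4.

4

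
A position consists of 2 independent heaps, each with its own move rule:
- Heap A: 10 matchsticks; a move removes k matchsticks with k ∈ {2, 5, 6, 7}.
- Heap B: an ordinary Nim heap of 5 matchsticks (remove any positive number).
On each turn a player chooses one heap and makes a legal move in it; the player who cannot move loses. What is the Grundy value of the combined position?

6

Build the Grundy sequence for heap A with g(k) = mex{g(k−s) : s ∈ {2, 5, 6, 7}, s ≤ k}:
k:     0  1  2  3  4  5  6  7  8  9 10
g(k):  0  0  1  1  0  2  1  3  2  2  3
So g(10) = 3.
Heap B is a plain Nim heap of size 5, so its Grundy value is 5.
The value of a disjunctive sum is the nim-sum of the parts.
Combined value = 3 XOR 5 = 6.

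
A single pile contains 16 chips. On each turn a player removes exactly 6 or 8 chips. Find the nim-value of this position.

Grundy values for subtraction set {6, 8}:
k:     0  1  2  3  4  5  6  7  8  9 10 11 12 13 14 15 16
g(k):  0  0  0  0  0  0  1  1  1  1  1  1  2  2  0  0  0
So g(16) = 0.

0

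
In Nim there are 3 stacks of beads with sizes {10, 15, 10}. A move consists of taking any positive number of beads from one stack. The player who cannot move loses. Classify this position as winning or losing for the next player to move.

Write each in binary and XOR column by column:
  1010  (10)
  1111  (15)
  1010  (10)
  ----
  1111  (15)
The nim-sum is 15 ≠ 0, so this is an N-position: the player to move can win.

Winning position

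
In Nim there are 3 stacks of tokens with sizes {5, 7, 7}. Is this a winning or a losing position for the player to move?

Compute the nim-sum pairwise:
5 ⊕ 7 = 2
2 ⊕ 7 = 5
The nim-sum is 5 ≠ 0, so this is an N-position: the player to move can win.

Winning position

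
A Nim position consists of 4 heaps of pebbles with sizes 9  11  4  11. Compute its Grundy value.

Compute the nim-sum pairwise:
9 ^ 11 = 2
2 ^ 4 = 6
6 ^ 11 = 13

13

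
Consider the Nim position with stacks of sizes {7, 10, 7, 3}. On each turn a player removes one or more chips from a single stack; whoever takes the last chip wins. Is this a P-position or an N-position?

Nim-sum: 7 ⊕ 10 ⊕ 7 ⊕ 3 = 9.
The nim-sum is 9 ≠ 0, so this is an N-position: the player to move can win.

N-position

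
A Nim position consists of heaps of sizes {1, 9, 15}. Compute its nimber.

Compute the nim-sum pairwise:
1 ⊕ 9 = 8
8 ⊕ 15 = 7

7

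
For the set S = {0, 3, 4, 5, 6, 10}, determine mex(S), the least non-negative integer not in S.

1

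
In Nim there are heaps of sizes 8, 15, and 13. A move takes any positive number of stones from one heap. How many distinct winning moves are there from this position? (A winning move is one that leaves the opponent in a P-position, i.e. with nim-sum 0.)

Nim-sum: 8 XOR 15 XOR 13 = 10.
The overall nim-sum is X = 10. A heap of size p has a winning move iff p XOR X < p (reduce it to p XOR X).
  8: 8 XOR 10 = 2 < 8 — winning move (to 2).
  15: 15 XOR 10 = 5 < 15 — winning move (to 5).
  13: 13 XOR 10 = 7 < 13 — winning move (to 7).
That gives 3 winning moves.

3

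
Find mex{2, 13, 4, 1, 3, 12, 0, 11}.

5

The values 0, 1, 2, 3, 4 are all present; 5 is the first non-negative integer missing from the set.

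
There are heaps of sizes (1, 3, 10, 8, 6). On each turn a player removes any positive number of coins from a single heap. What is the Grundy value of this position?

Compute the nim-sum pairwise:
1 ^ 3 = 2
2 ^ 10 = 8
8 ^ 8 = 0
0 ^ 6 = 6

6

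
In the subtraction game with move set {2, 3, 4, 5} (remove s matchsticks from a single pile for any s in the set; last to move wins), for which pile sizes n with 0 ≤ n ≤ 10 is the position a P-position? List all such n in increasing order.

Grundy values for subtraction set {2, 3, 4, 5}:
g(0) = mex{} = 0
g(1) = mex{} = 0
g(2) = mex{0} = 1
g(3) = mex{0} = 1
g(4) = mex{0,1} = 2
g(5) = mex{0,1} = 2
g(6) = mex{0,1,2} = 3
g(7) = mex{1,2} = 0
g(8) = mex{1,2,3} = 0
g(9) = mex{0,2,3} = 1
g(10) = mex{0,2,3} = 1
The P-positions (g = 0) in 0..10 are 0, 1, 7, 8.

0, 1, 7, 8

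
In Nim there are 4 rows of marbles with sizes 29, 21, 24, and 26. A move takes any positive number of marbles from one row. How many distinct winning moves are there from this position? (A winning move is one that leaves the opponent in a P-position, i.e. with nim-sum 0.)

3

Compute the nim-sum pairwise:
29 XOR 21 = 8
8 XOR 24 = 16
16 XOR 26 = 10
The overall nim-sum is X = 10. A row of size p has a winning move iff p XOR X < p (reduce it to p XOR X).
  29: 29 XOR 10 = 23 < 29 — winning move (to 23).
  21: 21 XOR 10 = 31 ≥ 21 — no move.
  24: 24 XOR 10 = 18 < 24 — winning move (to 18).
  26: 26 XOR 10 = 16 < 26 — winning move (to 16).
That gives 3 winning moves.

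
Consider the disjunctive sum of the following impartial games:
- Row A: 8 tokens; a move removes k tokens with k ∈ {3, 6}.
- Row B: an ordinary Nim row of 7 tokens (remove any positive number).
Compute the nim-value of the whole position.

Build the Grundy sequence for row A with g(k) = mex{g(k−s) : s ∈ {3, 6}, s ≤ k}:
g(0) = mex{} = 0
g(1) = mex{} = 0
g(2) = mex{} = 0
g(3) = mex{0} = 1
g(4) = mex{0} = 1
g(5) = mex{0} = 1
g(6) = mex{0,1} = 2
g(7) = mex{0,1} = 2
g(8) = mex{0,1} = 2
So g(8) = 2.
Row B is a plain Nim row of size 7, so its Grundy value is 7.
The value of a disjunctive sum is the nim-sum of the parts.
Combined value = 2 ⊕ 7 = 5.

5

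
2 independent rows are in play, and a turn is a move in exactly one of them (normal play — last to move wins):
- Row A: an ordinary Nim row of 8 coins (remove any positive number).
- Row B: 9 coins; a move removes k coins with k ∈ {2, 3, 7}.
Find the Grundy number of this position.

10

Row A is a plain Nim row of size 8, so its Grundy value is 8.
Build the Grundy sequence for row B with g(k) = mex{g(k−s) : s ∈ {2, 3, 7}, s ≤ k}:
g(0) = mex{} = 0
g(1) = mex{} = 0
g(2) = mex{0} = 1
g(3) = mex{0} = 1
g(4) = mex{0,1} = 2
g(5) = mex{1} = 0
g(6) = mex{1,2} = 0
g(7) = mex{0,2} = 1
g(8) = mex{0} = 1
g(9) = mex{0,1} = 2
So g(9) = 2.
By the Sprague-Grundy theorem, the Grundy value of a sum of independent games is the XOR of the component values.
Combined value = 8 XOR 2 = 10.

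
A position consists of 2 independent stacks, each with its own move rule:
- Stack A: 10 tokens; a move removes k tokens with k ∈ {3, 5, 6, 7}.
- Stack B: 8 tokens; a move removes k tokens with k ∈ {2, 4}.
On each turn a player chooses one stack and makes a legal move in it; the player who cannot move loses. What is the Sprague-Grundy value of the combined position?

Grundy values for stack A (subtraction set {3, 5, 6, 7}):
k:     0  1  2  3  4  5  6  7  8  9 10
g(k):  0  0  0  1  1  1  2  2  2  3  0
So g(10) = 0.
For stack B, compute g(0), g(1), … with moves {2, 4}:
g(0) = mex{} = 0
g(1) = mex{} = 0
g(2) = mex{0} = 1
g(3) = mex{0} = 1
g(4) = mex{0,1} = 2
g(5) = mex{0,1} = 2
g(6) = mex{1,2} = 0
g(7) = mex{1,2} = 0
g(8) = mex{0,2} = 1
So g(8) = 1.
The value of a disjunctive sum is the nim-sum of the parts.
Combined value = 0 XOR 1 = 1.

1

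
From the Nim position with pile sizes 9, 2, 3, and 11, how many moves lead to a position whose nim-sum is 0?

Compute the nim-sum pairwise:
9 ⊕ 2 = 11
11 ⊕ 3 = 8
8 ⊕ 11 = 3
The overall nim-sum is X = 3. A pile of size p has a winning move iff p XOR X < p (reduce it to p XOR X).
  9: 9 XOR 3 = 10 ≥ 9 — no move.
  2: 2 XOR 3 = 1 < 2 — winning move (to 1).
  3: 3 XOR 3 = 0 < 3 — winning move (to 0).
  11: 11 XOR 3 = 8 < 11 — winning move (to 8).
That gives 3 winning moves.

3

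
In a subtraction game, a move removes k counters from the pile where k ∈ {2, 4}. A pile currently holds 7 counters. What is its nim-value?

0

Grundy values for subtraction set {2, 4}:
k:     0  1  2  3  4  5  6  7
g(k):  0  0  1  1  2  2  0  0
So g(7) = 0.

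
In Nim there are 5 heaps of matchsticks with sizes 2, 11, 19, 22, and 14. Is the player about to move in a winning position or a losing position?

Winning position

Compute the nim-sum pairwise:
2 ^ 11 = 9
9 ^ 19 = 26
26 ^ 22 = 12
12 ^ 14 = 2
The nim-sum is 2 ≠ 0, so this is an N-position: the player to move can win.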